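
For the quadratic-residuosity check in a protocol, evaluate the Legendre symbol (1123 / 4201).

-1

4201 ≡ 1 (mod 4), so quadratic reciprocity gives (1123 / 4201) = (4201 / 1123). Reduce: 4201 ≡ 832 (mod 1123). Now have (832 / 1123).
Factor out 2: 832 = 2^6·13. Since 1123 ≡ 3 (mod 8), (2 / 1123) = -1, and (2 / 1123)^6 = +1. Now have (13 / 1123).
13 ≡ 1 (mod 4), so quadratic reciprocity gives (13 / 1123) = (1123 / 13). Reduce: 1123 ≡ 5 (mod 13). Now have (5 / 13).
5 ≡ 1 (mod 4), so quadratic reciprocity gives (5 / 13) = (13 / 5). Reduce: 13 ≡ 3 (mod 5). Now have (3 / 5).
5 ≡ 1 (mod 4), so quadratic reciprocity gives (3 / 5) = (5 / 3). Reduce: 5 ≡ 2 (mod 3). Now have (2 / 3).
Factor out 2: 2 = 2. Since 3 ≡ 3 (mod 8), (2 / 3) = -1. Now have -(1 / 3).
(1 / 3) = 1. Collecting the sign factors: -1.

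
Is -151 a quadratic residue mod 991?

Reduce the numerator: -151 ≡ 840 (mod 991), so (-151/991) = (840/991).
Factor out 2: 840 = 2^3·105. Since 991 ≡ 7 (mod 8), (2/991) = +1, and (2/991)^3 = +1. Now have (105/991).
105 ≡ 1 (mod 4), so quadratic reciprocity gives (105/991) = (991/105). Reduce: 991 ≡ 46 (mod 105). Now have (46/105).
Factor out 2: 46 = 2·23. Since 105 ≡ 1 (mod 8), (2/105) = +1. Now have (23/105).
105 ≡ 1 (mod 4), so quadratic reciprocity gives (23/105) = (105/23). Reduce: 105 ≡ 13 (mod 23). Now have (13/23).
13 ≡ 1 (mod 4), so quadratic reciprocity gives (13/23) = (23/13). Reduce: 23 ≡ 10 (mod 13). Now have (10/13).
Factor out 2: 10 = 2·5. Since 13 ≡ 5 (mod 8), (2/13) = -1. Now have -(5/13).
5 ≡ 1 (mod 4), so quadratic reciprocity gives (5/13) = (13/5). Reduce: 13 ≡ 3 (mod 5). Now have -(3/5).
5 ≡ 1 (mod 4), so quadratic reciprocity gives (3/5) = (5/3). Reduce: 5 ≡ 2 (mod 3). Now have -(2/3).
Factor out 2: 2 = 2. Since 3 ≡ 3 (mod 8), (2/3) = -1. Now have (1/3).
(1/3) = 1. Collecting the sign factors: 1.
The Legendre symbol is 1, so x^2 ≡ -151 (mod 991) has solution.

yes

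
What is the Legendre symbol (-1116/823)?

-1

Pull out -1: (-1116/823) = (-1/823)·(1116/823). Since 823 ≡ 3 (mod 4), (-1/823) = -1. Now have -(1116/823).
Reduce the numerator: 1116 ≡ 293 (mod 823), so (1116/823) = (293/823).
293 ≡ 1 (mod 4), so quadratic reciprocity gives (293/823) = (823/293). Reduce: 823 ≡ 237 (mod 293). Now have -(237/293).
237 ≡ 1 (mod 4), so quadratic reciprocity gives (237/293) = (293/237). Reduce: 293 ≡ 56 (mod 237). Now have -(56/237).
Factor out 2: 56 = 2^3·7. Since 237 ≡ 5 (mod 8), (2/237) = -1, and (2/237)^3 = -1. Now have (7/237).
237 ≡ 1 (mod 4), so quadratic reciprocity gives (7/237) = (237/7). Reduce: 237 ≡ 6 (mod 7). Now have (6/7).
Factor out 2: 6 = 2·3. Since 7 ≡ 7 (mod 8), (2/7) = +1. Now have (3/7).
Both 3 ≡ 3 and 7 ≡ 3 (mod 4), so reciprocity gives (3/7) = -(7/3). Reduce: 7 ≡ 1 (mod 3). Now have -(1/3).
(1/3) = 1. Collecting the sign factors: -1.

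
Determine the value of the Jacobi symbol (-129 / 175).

(-129 / 175)
  = (46 / 175)    [-129 ≡ 46 mod 175]
  = (23 / 175)    [175 ≡ 7 mod 8 ⇒ (2 / 175) = +1]
  = -(175 / 23)    [QR: both ≡ 3 mod 4, sign flips]
  = -(14 / 23)    [175 ≡ 14 mod 23]
  = -(7 / 23)    [23 ≡ 7 mod 8 ⇒ (2 / 23) = +1]
  = (23 / 7)    [QR: both ≡ 3 mod 4, sign flips]
  = (2 / 7)    [23 ≡ 2 mod 7]
  = (1 / 7)    [7 ≡ 7 mod 8 ⇒ (2 / 7) = +1]
  = 1    [(1 / 7) = 1]

1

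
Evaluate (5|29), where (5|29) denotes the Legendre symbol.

(5|29)
  = (29|5)    [QR: 5 ≡ 1 mod 4, sign kept]
  = (4|5)    [29 ≡ 4 mod 5]
  = (1|5)    [5 ≡ 5 mod 8 ⇒ (2|5)^2 = +1]
  = 1    [(1|5) = 1]

1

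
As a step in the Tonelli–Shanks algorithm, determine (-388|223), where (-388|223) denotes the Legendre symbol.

1

Pull out -1: (-388|223) = (-1|223)·(388|223). Since 223 ≡ 3 (mod 4), (-1|223) = -1. Now have -(388|223).
Reduce the numerator: 388 ≡ 165 (mod 223), so (388|223) = (165|223).
165 ≡ 1 (mod 4), so quadratic reciprocity gives (165|223) = (223|165). Reduce: 223 ≡ 58 (mod 165). Now have -(58|165).
Factor out 2: 58 = 2·29. Since 165 ≡ 5 (mod 8), (2|165) = -1. Now have (29|165).
29 ≡ 1 (mod 4), so quadratic reciprocity gives (29|165) = (165|29). Reduce: 165 ≡ 20 (mod 29). Now have (20|29).
Factor out 2: 20 = 2^2·5. Since 29 ≡ 5 (mod 8), (2|29) = -1, and (2|29)^2 = +1. Now have (5|29).
5 ≡ 1 (mod 4), so quadratic reciprocity gives (5|29) = (29|5). Reduce: 29 ≡ 4 (mod 5). Now have (4|5).
Factor out 2: 4 = 2^2. Since 5 ≡ 5 (mod 8), (2|5) = -1, and (2|5)^2 = +1. Now have (1|5).
(1|5) = 1. Collecting the sign factors: 1.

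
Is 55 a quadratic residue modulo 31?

no

(55|31)
  = (24|31)    [55 ≡ 24 mod 31]
  = (3|31)    [31 ≡ 7 mod 8 ⇒ (2|31)^3 = +1]
  = -(31|3)    [QR: both ≡ 3 mod 4, sign flips]
  = -(1|3)    [31 ≡ 1 mod 3]
  = -1    [(1|3) = 1]
(55|31) = -1, and 31 is prime, so 55 is not a quadratic residue mod 31.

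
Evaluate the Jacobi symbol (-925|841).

Pull out -1: (-925|841) = (-1|841)·(925|841). Since 841 ≡ 1 (mod 4), (-1|841) = +1. Now have (925|841).
Reduce the numerator: 925 ≡ 84 (mod 841), so (925|841) = (84|841).
Factor out 2: 84 = 2^2·21. Since 841 ≡ 1 (mod 8), (2|841) = +1, and (2|841)^2 = +1. Now have (21|841).
21 ≡ 1 (mod 4), so quadratic reciprocity gives (21|841) = (841|21). Reduce: 841 ≡ 1 (mod 21). Now have (1|21).
(1|21) = 1. Collecting the sign factors: 1.

1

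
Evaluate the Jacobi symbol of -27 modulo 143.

Pull out -1: (-27/143) = (-1/143)·(27/143). Since 143 ≡ 3 (mod 4), (-1/143) = -1. Now have -(27/143).
Both 27 ≡ 3 and 143 ≡ 3 (mod 4), so reciprocity gives (27/143) = -(143/27). Reduce: 143 ≡ 8 (mod 27). Now have (8/27).
Factor out 2: 8 = 2^3. Since 27 ≡ 3 (mod 8), (2/27) = -1, and (2/27)^3 = -1. Now have -(1/27).
(1/27) = 1. Collecting the sign factors: -1.

-1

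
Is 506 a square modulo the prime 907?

yes

(506/907)
  = -(253/907)    [907 ≡ 3 mod 8 ⇒ (2/907) = -1]
  = -(907/253)    [QR: 253 ≡ 1 mod 4, sign kept]
  = -(148/253)    [907 ≡ 148 mod 253]
  = -(37/253)    [253 ≡ 5 mod 8 ⇒ (2/253)^2 = +1]
  = -(253/37)    [QR: 37 ≡ 1 mod 4, sign kept]
  = -(31/37)    [253 ≡ 31 mod 37]
  = -(37/31)    [QR: 37 ≡ 1 mod 4, sign kept]
  = -(6/31)    [37 ≡ 6 mod 31]
  = -(3/31)    [31 ≡ 7 mod 8 ⇒ (2/31) = +1]
  = (31/3)    [QR: both ≡ 3 mod 4, sign flips]
  = (1/3)    [31 ≡ 1 mod 3]
  = 1    [(1/3) = 1]
(506/907) = 1, and 907 is prime, so 506 is a quadratic residue mod 907.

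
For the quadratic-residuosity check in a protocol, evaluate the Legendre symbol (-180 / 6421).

1

Reduce the numerator: -180 ≡ 6241 (mod 6421), so (-180 / 6421) = (6241 / 6421).
6241 ≡ 1 (mod 4), so quadratic reciprocity gives (6241 / 6421) = (6421 / 6241). Reduce: 6421 ≡ 180 (mod 6241). Now have (180 / 6241).
Factor out 2: 180 = 2^2·45. Since 6241 ≡ 1 (mod 8), (2 / 6241) = +1, and (2 / 6241)^2 = +1. Now have (45 / 6241).
45 ≡ 1 (mod 4), so quadratic reciprocity gives (45 / 6241) = (6241 / 45). Reduce: 6241 ≡ 31 (mod 45). Now have (31 / 45).
45 ≡ 1 (mod 4), so quadratic reciprocity gives (31 / 45) = (45 / 31). Reduce: 45 ≡ 14 (mod 31). Now have (14 / 31).
Factor out 2: 14 = 2·7. Since 31 ≡ 7 (mod 8), (2 / 31) = +1. Now have (7 / 31).
Both 7 ≡ 3 and 31 ≡ 3 (mod 4), so reciprocity gives (7 / 31) = -(31 / 7). Reduce: 31 ≡ 3 (mod 7). Now have -(3 / 7).
Both 3 ≡ 3 and 7 ≡ 3 (mod 4), so reciprocity gives (3 / 7) = -(7 / 3). Reduce: 7 ≡ 1 (mod 3). Now have (1 / 3).
(1 / 3) = 1. Collecting the sign factors: 1.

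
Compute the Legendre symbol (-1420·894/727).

By multiplicativity, (-1420·894/727) = (-1420/727)·(894/727).
First factor (-1420/727):
(-1420/727)
  = (34/727)    [-1420 ≡ 34 mod 727]
  = (17/727)    [727 ≡ 7 mod 8 ⇒ (2/727) = +1]
  = (727/17)    [QR: 17 ≡ 1 mod 4, sign kept]
  = (13/17)    [727 ≡ 13 mod 17]
  = (17/13)    [QR: 13 ≡ 1 mod 4, sign kept]
  = (4/13)    [17 ≡ 4 mod 13]
  = (1/13)    [13 ≡ 5 mod 8 ⇒ (2/13)^2 = +1]
  = 1    [(1/13) = 1]
Second factor (894/727):
(894/727)
  = (167/727)    [894 ≡ 167 mod 727]
  = -(727/167)    [QR: both ≡ 3 mod 4, sign flips]
  = -(59/167)    [727 ≡ 59 mod 167]
  = (167/59)    [QR: both ≡ 3 mod 4, sign flips]
  = (49/59)    [167 ≡ 49 mod 59]
  = (59/49)    [QR: 49 ≡ 1 mod 4, sign kept]
  = (10/49)    [59 ≡ 10 mod 49]
  = (5/49)    [49 ≡ 1 mod 8 ⇒ (2/49) = +1]
  = (49/5)    [QR: 5 ≡ 1 mod 4, sign kept]
  = (4/5)    [49 ≡ 4 mod 5]
  = (1/5)    [5 ≡ 5 mod 8 ⇒ (2/5)^2 = +1]
  = 1    [(1/5) = 1]
Product: (1)·(1) = 1.

1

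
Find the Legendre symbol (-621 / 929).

(-621 / 929)
  = (308 / 929)    [-621 ≡ 308 mod 929]
  = (77 / 929)    [929 ≡ 1 mod 8 ⇒ (2 / 929)^2 = +1]
  = (929 / 77)    [QR: 77 ≡ 1 mod 4, sign kept]
  = (5 / 77)    [929 ≡ 5 mod 77]
  = (77 / 5)    [QR: 5 ≡ 1 mod 4, sign kept]
  = (2 / 5)    [77 ≡ 2 mod 5]
  = -(1 / 5)    [5 ≡ 5 mod 8 ⇒ (2 / 5) = -1]
  = -1    [(1 / 5) = 1]

-1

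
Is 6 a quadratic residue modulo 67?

(6|67)
  = -(3|67)    [67 ≡ 3 mod 8 ⇒ (2|67) = -1]
  = (67|3)    [QR: both ≡ 3 mod 4, sign flips]
  = (1|3)    [67 ≡ 1 mod 3]
  = 1    [(1|3) = 1]
(6|67) = 1, and 67 is prime, so 6 is a quadratic residue mod 67.

yes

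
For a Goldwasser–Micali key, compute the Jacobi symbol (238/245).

0

Factor out 2: 238 = 2·119. Since 245 ≡ 5 (mod 8), (2/245) = -1. Now have -(119/245).
245 ≡ 1 (mod 4), so quadratic reciprocity gives (119/245) = (245/119). Reduce: 245 ≡ 7 (mod 119). Now have -(7/119).
Both 7 ≡ 3 and 119 ≡ 3 (mod 4), so reciprocity gives (7/119) = -(119/7). Reduce: 119 ≡ 0 (mod 7). Now have (0/7).
The numerator is now 0 with denominator 7 > 1: the symbol is 0.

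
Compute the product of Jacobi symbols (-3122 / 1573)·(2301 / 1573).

By multiplicativity, (-3122·2301 / 1573) = (-3122 / 1573)·(2301 / 1573).
First factor (-3122 / 1573):
Pull out -1: (-3122 / 1573) = (-1 / 1573)·(3122 / 1573). Since 1573 ≡ 1 (mod 4), (-1 / 1573) = +1. Now have (3122 / 1573).
Reduce the numerator: 3122 ≡ 1549 (mod 1573), so (3122 / 1573) = (1549 / 1573).
1549 ≡ 1 (mod 4), so quadratic reciprocity gives (1549 / 1573) = (1573 / 1549). Reduce: 1573 ≡ 24 (mod 1549). Now have (24 / 1549).
Factor out 2: 24 = 2^3·3. Since 1549 ≡ 5 (mod 8), (2 / 1549) = -1, and (2 / 1549)^3 = -1. Now have -(3 / 1549).
1549 ≡ 1 (mod 4), so quadratic reciprocity gives (3 / 1549) = (1549 / 3). Reduce: 1549 ≡ 1 (mod 3). Now have -(1 / 3).
(1 / 3) = 1. Collecting the sign factors: -1.
Second factor (2301 / 1573):
Reduce the numerator: 2301 ≡ 728 (mod 1573), so (2301 / 1573) = (728 / 1573).
Factor out 2: 728 = 2^3·91. Since 1573 ≡ 5 (mod 8), (2 / 1573) = -1, and (2 / 1573)^3 = -1. Now have -(91 / 1573).
1573 ≡ 1 (mod 4), so quadratic reciprocity gives (91 / 1573) = (1573 / 91). Reduce: 1573 ≡ 26 (mod 91). Now have -(26 / 91).
Factor out 2: 26 = 2·13. Since 91 ≡ 3 (mod 8), (2 / 91) = -1. Now have (13 / 91).
13 ≡ 1 (mod 4), so quadratic reciprocity gives (13 / 91) = (91 / 13). Reduce: 91 ≡ 0 (mod 13). Now have (0 / 13).
The numerator is now 0 with denominator 13 > 1: the symbol is 0.
Product: (-1)·(0) = 0.

0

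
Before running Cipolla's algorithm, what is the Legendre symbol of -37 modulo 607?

1

(-37 / 607)
  = (570 / 607)    [-37 ≡ 570 mod 607]
  = (285 / 607)    [607 ≡ 7 mod 8 ⇒ (2 / 607) = +1]
  = (607 / 285)    [QR: 285 ≡ 1 mod 4, sign kept]
  = (37 / 285)    [607 ≡ 37 mod 285]
  = (285 / 37)    [QR: 37 ≡ 1 mod 4, sign kept]
  = (26 / 37)    [285 ≡ 26 mod 37]
  = -(13 / 37)    [37 ≡ 5 mod 8 ⇒ (2 / 37) = -1]
  = -(37 / 13)    [QR: 13 ≡ 1 mod 4, sign kept]
  = -(11 / 13)    [37 ≡ 11 mod 13]
  = -(13 / 11)    [QR: 13 ≡ 1 mod 4, sign kept]
  = -(2 / 11)    [13 ≡ 2 mod 11]
  = (1 / 11)    [11 ≡ 3 mod 8 ⇒ (2 / 11) = -1]
  = 1    [(1 / 11) = 1]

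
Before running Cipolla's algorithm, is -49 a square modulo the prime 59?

(-49/59)
  = (10/59)    [-49 ≡ 10 mod 59]
  = -(5/59)    [59 ≡ 3 mod 8 ⇒ (2/59) = -1]
  = -(59/5)    [QR: 5 ≡ 1 mod 4, sign kept]
  = -(4/5)    [59 ≡ 4 mod 5]
  = -(1/5)    [5 ≡ 5 mod 8 ⇒ (2/5)^2 = +1]
  = -1    [(1/5) = 1]
The Legendre symbol is -1, so x^2 ≡ -49 (mod 59) has no solution.

no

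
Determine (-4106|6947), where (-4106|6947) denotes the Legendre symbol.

1

(-4106|6947)
  = (2841|6947)    [-4106 ≡ 2841 mod 6947]
  = (6947|2841)    [QR: 2841 ≡ 1 mod 4, sign kept]
  = (1265|2841)    [6947 ≡ 1265 mod 2841]
  = (2841|1265)    [QR: 1265 ≡ 1 mod 4, sign kept]
  = (311|1265)    [2841 ≡ 311 mod 1265]
  = (1265|311)    [QR: 1265 ≡ 1 mod 4, sign kept]
  = (21|311)    [1265 ≡ 21 mod 311]
  = (311|21)    [QR: 21 ≡ 1 mod 4, sign kept]
  = (17|21)    [311 ≡ 17 mod 21]
  = (21|17)    [QR: 17 ≡ 1 mod 4, sign kept]
  = (4|17)    [21 ≡ 4 mod 17]
  = (1|17)    [17 ≡ 1 mod 8 ⇒ (2|17)^2 = +1]
  = 1    [(1|17) = 1]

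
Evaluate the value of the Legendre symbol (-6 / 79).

Reduce the numerator: -6 ≡ 73 (mod 79), so (-6 / 79) = (73 / 79).
73 ≡ 1 (mod 4), so quadratic reciprocity gives (73 / 79) = (79 / 73). Reduce: 79 ≡ 6 (mod 73). Now have (6 / 73).
Factor out 2: 6 = 2·3. Since 73 ≡ 1 (mod 8), (2 / 73) = +1. Now have (3 / 73).
73 ≡ 1 (mod 4), so quadratic reciprocity gives (3 / 73) = (73 / 3). Reduce: 73 ≡ 1 (mod 3). Now have (1 / 3).
(1 / 3) = 1. Collecting the sign factors: 1.

1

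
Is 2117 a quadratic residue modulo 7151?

(2117/7151)
  = (7151/2117)    [QR: 2117 ≡ 1 mod 4, sign kept]
  = (800/2117)    [7151 ≡ 800 mod 2117]
  = -(25/2117)    [2117 ≡ 5 mod 8 ⇒ (2/2117)^5 = -1]
  = -(2117/25)    [QR: 25 ≡ 1 mod 4, sign kept]
  = -(17/25)    [2117 ≡ 17 mod 25]
  = -(25/17)    [QR: 17 ≡ 1 mod 4, sign kept]
  = -(8/17)    [25 ≡ 8 mod 17]
  = -(1/17)    [17 ≡ 1 mod 8 ⇒ (2/17)^3 = +1]
  = -1    [(1/17) = 1]
(2117/7151) = -1, and 7151 is prime, so 2117 is not a quadratic residue mod 7151.

no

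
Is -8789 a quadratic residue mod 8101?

yes

(-8789|8101)
  = (7413|8101)    [-8789 ≡ 7413 mod 8101]
  = (8101|7413)    [QR: 7413 ≡ 1 mod 4, sign kept]
  = (688|7413)    [8101 ≡ 688 mod 7413]
  = (43|7413)    [7413 ≡ 5 mod 8 ⇒ (2|7413)^4 = +1]
  = (7413|43)    [QR: 7413 ≡ 1 mod 4, sign kept]
  = (17|43)    [7413 ≡ 17 mod 43]
  = (43|17)    [QR: 17 ≡ 1 mod 4, sign kept]
  = (9|17)    [43 ≡ 9 mod 17]
  = (17|9)    [QR: 9 ≡ 1 mod 4, sign kept]
  = (8|9)    [17 ≡ 8 mod 9]
  = (1|9)    [9 ≡ 1 mod 8 ⇒ (2|9)^3 = +1]
  = 1    [(1|9) = 1]
(-8789|8101) = 1, and 8101 is prime, so -8789 is a quadratic residue mod 8101.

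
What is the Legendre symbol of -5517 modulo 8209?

-1

(-5517 / 8209)
  = (5517 / 8209)    [8209 ≡ 1 mod 4 ⇒ (-1 / 8209) = +1]
  = (8209 / 5517)    [QR: 5517 ≡ 1 mod 4, sign kept]
  = (2692 / 5517)    [8209 ≡ 2692 mod 5517]
  = (673 / 5517)    [5517 ≡ 5 mod 8 ⇒ (2 / 5517)^2 = +1]
  = (5517 / 673)    [QR: 673 ≡ 1 mod 4, sign kept]
  = (133 / 673)    [5517 ≡ 133 mod 673]
  = (673 / 133)    [QR: 133 ≡ 1 mod 4, sign kept]
  = (8 / 133)    [673 ≡ 8 mod 133]
  = -(1 / 133)    [133 ≡ 5 mod 8 ⇒ (2 / 133)^3 = -1]
  = -1    [(1 / 133) = 1]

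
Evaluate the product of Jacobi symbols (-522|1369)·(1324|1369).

By multiplicativity, (-522·1324|1369) = (-522|1369)·(1324|1369).
First factor (-522|1369):
Reduce the numerator: -522 ≡ 847 (mod 1369), so (-522|1369) = (847|1369).
1369 ≡ 1 (mod 4), so quadratic reciprocity gives (847|1369) = (1369|847). Reduce: 1369 ≡ 522 (mod 847). Now have (522|847).
Factor out 2: 522 = 2·261. Since 847 ≡ 7 (mod 8), (2|847) = +1. Now have (261|847).
261 ≡ 1 (mod 4), so quadratic reciprocity gives (261|847) = (847|261). Reduce: 847 ≡ 64 (mod 261). Now have (64|261).
Factor out 2: 64 = 2^6. Since 261 ≡ 5 (mod 8), (2|261) = -1, and (2|261)^6 = +1. Now have (1|261).
(1|261) = 1. Collecting the sign factors: 1.
Second factor (1324|1369):
Factor out 2: 1324 = 2^2·331. Since 1369 ≡ 1 (mod 8), (2|1369) = +1, and (2|1369)^2 = +1. Now have (331|1369).
1369 ≡ 1 (mod 4), so quadratic reciprocity gives (331|1369) = (1369|331). Reduce: 1369 ≡ 45 (mod 331). Now have (45|331).
45 ≡ 1 (mod 4), so quadratic reciprocity gives (45|331) = (331|45). Reduce: 331 ≡ 16 (mod 45). Now have (16|45).
Factor out 2: 16 = 2^4. Since 45 ≡ 5 (mod 8), (2|45) = -1, and (2|45)^4 = +1. Now have (1|45).
(1|45) = 1. Collecting the sign factors: 1.
Product: (1)·(1) = 1.

1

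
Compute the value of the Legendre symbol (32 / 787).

-1

Factor out 2: 32 = 2^5. Since 787 ≡ 3 (mod 8), (2 / 787) = -1, and (2 / 787)^5 = -1. Now have -(1 / 787).
(1 / 787) = 1. Collecting the sign factors: -1.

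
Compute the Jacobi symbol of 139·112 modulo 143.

By multiplicativity, (139·112 / 143) = (139 / 143)·(112 / 143).
First factor (139 / 143):
Both 139 ≡ 3 and 143 ≡ 3 (mod 4), so reciprocity gives (139 / 143) = -(143 / 139). Reduce: 143 ≡ 4 (mod 139). Now have -(4 / 139).
Factor out 2: 4 = 2^2. Since 139 ≡ 3 (mod 8), (2 / 139) = -1, and (2 / 139)^2 = +1. Now have -(1 / 139).
(1 / 139) = 1. Collecting the sign factors: -1.
Second factor (112 / 143):
Factor out 2: 112 = 2^4·7. Since 143 ≡ 7 (mod 8), (2 / 143) = +1, and (2 / 143)^4 = +1. Now have (7 / 143).
Both 7 ≡ 3 and 143 ≡ 3 (mod 4), so reciprocity gives (7 / 143) = -(143 / 7). Reduce: 143 ≡ 3 (mod 7). Now have -(3 / 7).
Both 3 ≡ 3 and 7 ≡ 3 (mod 4), so reciprocity gives (3 / 7) = -(7 / 3). Reduce: 7 ≡ 1 (mod 3). Now have (1 / 3).
(1 / 3) = 1. Collecting the sign factors: 1.
Product: (-1)·(1) = -1.

-1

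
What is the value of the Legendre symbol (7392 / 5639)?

-1

(7392 / 5639)
  = (1753 / 5639)    [7392 ≡ 1753 mod 5639]
  = (5639 / 1753)    [QR: 1753 ≡ 1 mod 4, sign kept]
  = (380 / 1753)    [5639 ≡ 380 mod 1753]
  = (95 / 1753)    [1753 ≡ 1 mod 8 ⇒ (2 / 1753)^2 = +1]
  = (1753 / 95)    [QR: 1753 ≡ 1 mod 4, sign kept]
  = (43 / 95)    [1753 ≡ 43 mod 95]
  = -(95 / 43)    [QR: both ≡ 3 mod 4, sign flips]
  = -(9 / 43)    [95 ≡ 9 mod 43]
  = -(43 / 9)    [QR: 9 ≡ 1 mod 4, sign kept]
  = -(7 / 9)    [43 ≡ 7 mod 9]
  = -(9 / 7)    [QR: 9 ≡ 1 mod 4, sign kept]
  = -(2 / 7)    [9 ≡ 2 mod 7]
  = -(1 / 7)    [7 ≡ 7 mod 8 ⇒ (2 / 7) = +1]
  = -1    [(1 / 7) = 1]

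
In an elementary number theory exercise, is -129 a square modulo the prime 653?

Reduce the numerator: -129 ≡ 524 (mod 653), so (-129|653) = (524|653).
Factor out 2: 524 = 2^2·131. Since 653 ≡ 5 (mod 8), (2|653) = -1, and (2|653)^2 = +1. Now have (131|653).
653 ≡ 1 (mod 4), so quadratic reciprocity gives (131|653) = (653|131). Reduce: 653 ≡ 129 (mod 131). Now have (129|131).
129 ≡ 1 (mod 4), so quadratic reciprocity gives (129|131) = (131|129). Reduce: 131 ≡ 2 (mod 129). Now have (2|129).
Factor out 2: 2 = 2. Since 129 ≡ 1 (mod 8), (2|129) = +1. Now have (1|129).
(1|129) = 1. Collecting the sign factors: 1.
The Legendre symbol is 1, so x^2 ≡ -129 (mod 653) has solution.

yes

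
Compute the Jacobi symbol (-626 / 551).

-1

Reduce the numerator: -626 ≡ 476 (mod 551), so (-626 / 551) = (476 / 551).
Factor out 2: 476 = 2^2·119. Since 551 ≡ 7 (mod 8), (2 / 551) = +1, and (2 / 551)^2 = +1. Now have (119 / 551).
Both 119 ≡ 3 and 551 ≡ 3 (mod 4), so reciprocity gives (119 / 551) = -(551 / 119). Reduce: 551 ≡ 75 (mod 119). Now have -(75 / 119).
Both 75 ≡ 3 and 119 ≡ 3 (mod 4), so reciprocity gives (75 / 119) = -(119 / 75). Reduce: 119 ≡ 44 (mod 75). Now have (44 / 75).
Factor out 2: 44 = 2^2·11. Since 75 ≡ 3 (mod 8), (2 / 75) = -1, and (2 / 75)^2 = +1. Now have (11 / 75).
Both 11 ≡ 3 and 75 ≡ 3 (mod 4), so reciprocity gives (11 / 75) = -(75 / 11). Reduce: 75 ≡ 9 (mod 11). Now have -(9 / 11).
9 ≡ 1 (mod 4), so quadratic reciprocity gives (9 / 11) = (11 / 9). Reduce: 11 ≡ 2 (mod 9). Now have -(2 / 9).
Factor out 2: 2 = 2. Since 9 ≡ 1 (mod 8), (2 / 9) = +1. Now have -(1 / 9).
(1 / 9) = 1. Collecting the sign factors: -1.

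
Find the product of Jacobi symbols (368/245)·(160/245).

By multiplicativity, (368·160/245) = (368/245)·(160/245).
First factor (368/245):
Reduce the numerator: 368 ≡ 123 (mod 245), so (368/245) = (123/245).
245 ≡ 1 (mod 4), so quadratic reciprocity gives (123/245) = (245/123). Reduce: 245 ≡ 122 (mod 123). Now have (122/123).
Factor out 2: 122 = 2·61. Since 123 ≡ 3 (mod 8), (2/123) = -1. Now have -(61/123).
61 ≡ 1 (mod 4), so quadratic reciprocity gives (61/123) = (123/61). Reduce: 123 ≡ 1 (mod 61). Now have -(1/61).
(1/61) = 1. Collecting the sign factors: -1.
Second factor (160/245):
Factor out 2: 160 = 2^5·5. Since 245 ≡ 5 (mod 8), (2/245) = -1, and (2/245)^5 = -1. Now have -(5/245).
5 ≡ 1 (mod 4), so quadratic reciprocity gives (5/245) = (245/5). Reduce: 245 ≡ 0 (mod 5). Now have -(0/5).
The numerator is now 0 with denominator 5 > 1: the symbol is 0.
Product: (-1)·(0) = 0.

0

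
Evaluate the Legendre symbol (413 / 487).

413 ≡ 1 (mod 4), so quadratic reciprocity gives (413 / 487) = (487 / 413). Reduce: 487 ≡ 74 (mod 413). Now have (74 / 413).
Factor out 2: 74 = 2·37. Since 413 ≡ 5 (mod 8), (2 / 413) = -1. Now have -(37 / 413).
37 ≡ 1 (mod 4), so quadratic reciprocity gives (37 / 413) = (413 / 37). Reduce: 413 ≡ 6 (mod 37). Now have -(6 / 37).
Factor out 2: 6 = 2·3. Since 37 ≡ 5 (mod 8), (2 / 37) = -1. Now have (3 / 37).
37 ≡ 1 (mod 4), so quadratic reciprocity gives (3 / 37) = (37 / 3). Reduce: 37 ≡ 1 (mod 3). Now have (1 / 3).
(1 / 3) = 1. Collecting the sign factors: 1.

1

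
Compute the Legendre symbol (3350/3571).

-1

(3350/3571)
  = -(1675/3571)    [3571 ≡ 3 mod 8 ⇒ (2/3571) = -1]
  = (3571/1675)    [QR: both ≡ 3 mod 4, sign flips]
  = (221/1675)    [3571 ≡ 221 mod 1675]
  = (1675/221)    [QR: 221 ≡ 1 mod 4, sign kept]
  = (128/221)    [1675 ≡ 128 mod 221]
  = -(1/221)    [221 ≡ 5 mod 8 ⇒ (2/221)^7 = -1]
  = -1    [(1/221) = 1]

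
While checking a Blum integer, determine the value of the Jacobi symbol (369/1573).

(369/1573)
  = (1573/369)    [QR: 369 ≡ 1 mod 4, sign kept]
  = (97/369)    [1573 ≡ 97 mod 369]
  = (369/97)    [QR: 97 ≡ 1 mod 4, sign kept]
  = (78/97)    [369 ≡ 78 mod 97]
  = (39/97)    [97 ≡ 1 mod 8 ⇒ (2/97) = +1]
  = (97/39)    [QR: 97 ≡ 1 mod 4, sign kept]
  = (19/39)    [97 ≡ 19 mod 39]
  = -(39/19)    [QR: both ≡ 3 mod 4, sign flips]
  = -(1/19)    [39 ≡ 1 mod 19]
  = -1    [(1/19) = 1]

-1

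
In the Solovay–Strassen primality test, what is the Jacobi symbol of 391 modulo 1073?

-1

1073 ≡ 1 (mod 4), so quadratic reciprocity gives (391/1073) = (1073/391). Reduce: 1073 ≡ 291 (mod 391). Now have (291/391).
Both 291 ≡ 3 and 391 ≡ 3 (mod 4), so reciprocity gives (291/391) = -(391/291). Reduce: 391 ≡ 100 (mod 291). Now have -(100/291).
Factor out 2: 100 = 2^2·25. Since 291 ≡ 3 (mod 8), (2/291) = -1, and (2/291)^2 = +1. Now have -(25/291).
25 ≡ 1 (mod 4), so quadratic reciprocity gives (25/291) = (291/25). Reduce: 291 ≡ 16 (mod 25). Now have -(16/25).
Factor out 2: 16 = 2^4. Since 25 ≡ 1 (mod 8), (2/25) = +1, and (2/25)^4 = +1. Now have -(1/25).
(1/25) = 1. Collecting the sign factors: -1.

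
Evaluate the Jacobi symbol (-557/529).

1

(-557/529)
  = (501/529)    [-557 ≡ 501 mod 529]
  = (529/501)    [QR: 501 ≡ 1 mod 4, sign kept]
  = (28/501)    [529 ≡ 28 mod 501]
  = (7/501)    [501 ≡ 5 mod 8 ⇒ (2/501)^2 = +1]
  = (501/7)    [QR: 501 ≡ 1 mod 4, sign kept]
  = (4/7)    [501 ≡ 4 mod 7]
  = (1/7)    [7 ≡ 7 mod 8 ⇒ (2/7)^2 = +1]
  = 1    [(1/7) = 1]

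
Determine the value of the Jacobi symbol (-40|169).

1

Pull out -1: (-40|169) = (-1|169)·(40|169). Since 169 ≡ 1 (mod 4), (-1|169) = +1. Now have (40|169).
Factor out 2: 40 = 2^3·5. Since 169 ≡ 1 (mod 8), (2|169) = +1, and (2|169)^3 = +1. Now have (5|169).
5 ≡ 1 (mod 4), so quadratic reciprocity gives (5|169) = (169|5). Reduce: 169 ≡ 4 (mod 5). Now have (4|5).
Factor out 2: 4 = 2^2. Since 5 ≡ 5 (mod 8), (2|5) = -1, and (2|5)^2 = +1. Now have (1|5).
(1|5) = 1. Collecting the sign factors: 1.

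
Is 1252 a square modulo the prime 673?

Reduce the numerator: 1252 ≡ 579 (mod 673), so (1252/673) = (579/673).
673 ≡ 1 (mod 4), so quadratic reciprocity gives (579/673) = (673/579). Reduce: 673 ≡ 94 (mod 579). Now have (94/579).
Factor out 2: 94 = 2·47. Since 579 ≡ 3 (mod 8), (2/579) = -1. Now have -(47/579).
Both 47 ≡ 3 and 579 ≡ 3 (mod 4), so reciprocity gives (47/579) = -(579/47). Reduce: 579 ≡ 15 (mod 47). Now have (15/47).
Both 15 ≡ 3 and 47 ≡ 3 (mod 4), so reciprocity gives (15/47) = -(47/15). Reduce: 47 ≡ 2 (mod 15). Now have -(2/15).
Factor out 2: 2 = 2. Since 15 ≡ 7 (mod 8), (2/15) = +1. Now have -(1/15).
(1/15) = 1. Collecting the sign factors: -1.
The Legendre symbol is -1, so x^2 ≡ 1252 (mod 673) has no solution.

no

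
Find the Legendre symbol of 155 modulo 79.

1

(155/79)
  = (76/79)    [155 ≡ 76 mod 79]
  = (19/79)    [79 ≡ 7 mod 8 ⇒ (2/79)^2 = +1]
  = -(79/19)    [QR: both ≡ 3 mod 4, sign flips]
  = -(3/19)    [79 ≡ 3 mod 19]
  = (19/3)    [QR: both ≡ 3 mod 4, sign flips]
  = (1/3)    [19 ≡ 1 mod 3]
  = 1    [(1/3) = 1]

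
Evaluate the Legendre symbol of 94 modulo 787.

Factor out 2: 94 = 2·47. Since 787 ≡ 3 (mod 8), (2 / 787) = -1. Now have -(47 / 787).
Both 47 ≡ 3 and 787 ≡ 3 (mod 4), so reciprocity gives (47 / 787) = -(787 / 47). Reduce: 787 ≡ 35 (mod 47). Now have (35 / 47).
Both 35 ≡ 3 and 47 ≡ 3 (mod 4), so reciprocity gives (35 / 47) = -(47 / 35). Reduce: 47 ≡ 12 (mod 35). Now have -(12 / 35).
Factor out 2: 12 = 2^2·3. Since 35 ≡ 3 (mod 8), (2 / 35) = -1, and (2 / 35)^2 = +1. Now have -(3 / 35).
Both 3 ≡ 3 and 35 ≡ 3 (mod 4), so reciprocity gives (3 / 35) = -(35 / 3). Reduce: 35 ≡ 2 (mod 3). Now have (2 / 3).
Factor out 2: 2 = 2. Since 3 ≡ 3 (mod 8), (2 / 3) = -1. Now have -(1 / 3).
(1 / 3) = 1. Collecting the sign factors: -1.

-1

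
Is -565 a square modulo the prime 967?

(-565/967)
  = (402/967)    [-565 ≡ 402 mod 967]
  = (201/967)    [967 ≡ 7 mod 8 ⇒ (2/967) = +1]
  = (967/201)    [QR: 201 ≡ 1 mod 4, sign kept]
  = (163/201)    [967 ≡ 163 mod 201]
  = (201/163)    [QR: 201 ≡ 1 mod 4, sign kept]
  = (38/163)    [201 ≡ 38 mod 163]
  = -(19/163)    [163 ≡ 3 mod 8 ⇒ (2/163) = -1]
  = (163/19)    [QR: both ≡ 3 mod 4, sign flips]
  = (11/19)    [163 ≡ 11 mod 19]
  = -(19/11)    [QR: both ≡ 3 mod 4, sign flips]
  = -(8/11)    [19 ≡ 8 mod 11]
  = (1/11)    [11 ≡ 3 mod 8 ⇒ (2/11)^3 = -1]
  = 1    [(1/11) = 1]
(-565/967) = 1, and 967 is prime, so -565 is a quadratic residue mod 967.

yes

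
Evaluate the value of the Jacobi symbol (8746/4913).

1

(8746/4913)
  = (3833/4913)    [8746 ≡ 3833 mod 4913]
  = (4913/3833)    [QR: 3833 ≡ 1 mod 4, sign kept]
  = (1080/3833)    [4913 ≡ 1080 mod 3833]
  = (135/3833)    [3833 ≡ 1 mod 8 ⇒ (2/3833)^3 = +1]
  = (3833/135)    [QR: 3833 ≡ 1 mod 4, sign kept]
  = (53/135)    [3833 ≡ 53 mod 135]
  = (135/53)    [QR: 53 ≡ 1 mod 4, sign kept]
  = (29/53)    [135 ≡ 29 mod 53]
  = (53/29)    [QR: 29 ≡ 1 mod 4, sign kept]
  = (24/29)    [53 ≡ 24 mod 29]
  = -(3/29)    [29 ≡ 5 mod 8 ⇒ (2/29)^3 = -1]
  = -(29/3)    [QR: 29 ≡ 1 mod 4, sign kept]
  = -(2/3)    [29 ≡ 2 mod 3]
  = (1/3)    [3 ≡ 3 mod 8 ⇒ (2/3) = -1]
  = 1    [(1/3) = 1]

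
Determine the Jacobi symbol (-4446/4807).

Reduce the numerator: -4446 ≡ 361 (mod 4807), so (-4446/4807) = (361/4807).
361 ≡ 1 (mod 4), so quadratic reciprocity gives (361/4807) = (4807/361). Reduce: 4807 ≡ 114 (mod 361). Now have (114/361).
Factor out 2: 114 = 2·57. Since 361 ≡ 1 (mod 8), (2/361) = +1. Now have (57/361).
57 ≡ 1 (mod 4), so quadratic reciprocity gives (57/361) = (361/57). Reduce: 361 ≡ 19 (mod 57). Now have (19/57).
57 ≡ 1 (mod 4), so quadratic reciprocity gives (19/57) = (57/19). Reduce: 57 ≡ 0 (mod 19). Now have (0/19).
The numerator is now 0 with denominator 19 > 1: the symbol is 0.

0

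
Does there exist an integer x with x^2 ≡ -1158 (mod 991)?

(-1158/991)
  = -(1158/991)    [991 ≡ 3 mod 4 ⇒ (-1/991) = -1]
  = -(167/991)    [1158 ≡ 167 mod 991]
  = (991/167)    [QR: both ≡ 3 mod 4, sign flips]
  = (156/167)    [991 ≡ 156 mod 167]
  = (39/167)    [167 ≡ 7 mod 8 ⇒ (2/167)^2 = +1]
  = -(167/39)    [QR: both ≡ 3 mod 4, sign flips]
  = -(11/39)    [167 ≡ 11 mod 39]
  = (39/11)    [QR: both ≡ 3 mod 4, sign flips]
  = (6/11)    [39 ≡ 6 mod 11]
  = -(3/11)    [11 ≡ 3 mod 8 ⇒ (2/11) = -1]
  = (11/3)    [QR: both ≡ 3 mod 4, sign flips]
  = (2/3)    [11 ≡ 2 mod 3]
  = -(1/3)    [3 ≡ 3 mod 8 ⇒ (2/3) = -1]
  = -1    [(1/3) = 1]
(-1158/991) = -1, and 991 is prime, so -1158 is not a quadratic residue mod 991.

no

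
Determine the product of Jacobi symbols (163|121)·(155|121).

1

By multiplicativity, (163·155|121) = (163|121)·(155|121).
First factor (163|121):
Reduce the numerator: 163 ≡ 42 (mod 121), so (163|121) = (42|121).
Factor out 2: 42 = 2·21. Since 121 ≡ 1 (mod 8), (2|121) = +1. Now have (21|121).
21 ≡ 1 (mod 4), so quadratic reciprocity gives (21|121) = (121|21). Reduce: 121 ≡ 16 (mod 21). Now have (16|21).
Factor out 2: 16 = 2^4. Since 21 ≡ 5 (mod 8), (2|21) = -1, and (2|21)^4 = +1. Now have (1|21).
(1|21) = 1. Collecting the sign factors: 1.
Second factor (155|121):
Reduce the numerator: 155 ≡ 34 (mod 121), so (155|121) = (34|121).
Factor out 2: 34 = 2·17. Since 121 ≡ 1 (mod 8), (2|121) = +1. Now have (17|121).
17 ≡ 1 (mod 4), so quadratic reciprocity gives (17|121) = (121|17). Reduce: 121 ≡ 2 (mod 17). Now have (2|17).
Factor out 2: 2 = 2. Since 17 ≡ 1 (mod 8), (2|17) = +1. Now have (1|17).
(1|17) = 1. Collecting the sign factors: 1.
Product: (1)·(1) = 1.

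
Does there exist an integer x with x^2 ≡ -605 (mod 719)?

no

Reduce the numerator: -605 ≡ 114 (mod 719), so (-605|719) = (114|719).
Factor out 2: 114 = 2·57. Since 719 ≡ 7 (mod 8), (2|719) = +1. Now have (57|719).
57 ≡ 1 (mod 4), so quadratic reciprocity gives (57|719) = (719|57). Reduce: 719 ≡ 35 (mod 57). Now have (35|57).
57 ≡ 1 (mod 4), so quadratic reciprocity gives (35|57) = (57|35). Reduce: 57 ≡ 22 (mod 35). Now have (22|35).
Factor out 2: 22 = 2·11. Since 35 ≡ 3 (mod 8), (2|35) = -1. Now have -(11|35).
Both 11 ≡ 3 and 35 ≡ 3 (mod 4), so reciprocity gives (11|35) = -(35|11). Reduce: 35 ≡ 2 (mod 11). Now have (2|11).
Factor out 2: 2 = 2. Since 11 ≡ 3 (mod 8), (2|11) = -1. Now have -(1|11).
(1|11) = 1. Collecting the sign factors: -1.
The Legendre symbol is -1, so x^2 ≡ -605 (mod 719) has no solution.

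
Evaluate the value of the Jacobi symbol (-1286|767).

1

Reduce the numerator: -1286 ≡ 248 (mod 767), so (-1286|767) = (248|767).
Factor out 2: 248 = 2^3·31. Since 767 ≡ 7 (mod 8), (2|767) = +1, and (2|767)^3 = +1. Now have (31|767).
Both 31 ≡ 3 and 767 ≡ 3 (mod 4), so reciprocity gives (31|767) = -(767|31). Reduce: 767 ≡ 23 (mod 31). Now have -(23|31).
Both 23 ≡ 3 and 31 ≡ 3 (mod 4), so reciprocity gives (23|31) = -(31|23). Reduce: 31 ≡ 8 (mod 23). Now have (8|23).
Factor out 2: 8 = 2^3. Since 23 ≡ 7 (mod 8), (2|23) = +1, and (2|23)^3 = +1. Now have (1|23).
(1|23) = 1. Collecting the sign factors: 1.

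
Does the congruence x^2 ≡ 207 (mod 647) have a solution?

(207/647)
  = -(647/207)    [QR: both ≡ 3 mod 4, sign flips]
  = -(26/207)    [647 ≡ 26 mod 207]
  = -(13/207)    [207 ≡ 7 mod 8 ⇒ (2/207) = +1]
  = -(207/13)    [QR: 13 ≡ 1 mod 4, sign kept]
  = -(12/13)    [207 ≡ 12 mod 13]
  = -(3/13)    [13 ≡ 5 mod 8 ⇒ (2/13)^2 = +1]
  = -(13/3)    [QR: 13 ≡ 1 mod 4, sign kept]
  = -(1/3)    [13 ≡ 1 mod 3]
  = -1    [(1/3) = 1]
The Legendre symbol is -1, so x^2 ≡ 207 (mod 647) has no solution.

no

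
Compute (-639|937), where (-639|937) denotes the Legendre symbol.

-1

(-639|937)
  = (298|937)    [-639 ≡ 298 mod 937]
  = (149|937)    [937 ≡ 1 mod 8 ⇒ (2|937) = +1]
  = (937|149)    [QR: 149 ≡ 1 mod 4, sign kept]
  = (43|149)    [937 ≡ 43 mod 149]
  = (149|43)    [QR: 149 ≡ 1 mod 4, sign kept]
  = (20|43)    [149 ≡ 20 mod 43]
  = (5|43)    [43 ≡ 3 mod 8 ⇒ (2|43)^2 = +1]
  = (43|5)    [QR: 5 ≡ 1 mod 4, sign kept]
  = (3|5)    [43 ≡ 3 mod 5]
  = (5|3)    [QR: 5 ≡ 1 mod 4, sign kept]
  = (2|3)    [5 ≡ 2 mod 3]
  = -(1|3)    [3 ≡ 3 mod 8 ⇒ (2|3) = -1]
  = -1    [(1|3) = 1]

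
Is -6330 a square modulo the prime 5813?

Reduce the numerator: -6330 ≡ 5296 (mod 5813), so (-6330|5813) = (5296|5813).
Factor out 2: 5296 = 2^4·331. Since 5813 ≡ 5 (mod 8), (2|5813) = -1, and (2|5813)^4 = +1. Now have (331|5813).
5813 ≡ 1 (mod 4), so quadratic reciprocity gives (331|5813) = (5813|331). Reduce: 5813 ≡ 186 (mod 331). Now have (186|331).
Factor out 2: 186 = 2·93. Since 331 ≡ 3 (mod 8), (2|331) = -1. Now have -(93|331).
93 ≡ 1 (mod 4), so quadratic reciprocity gives (93|331) = (331|93). Reduce: 331 ≡ 52 (mod 93). Now have -(52|93).
Factor out 2: 52 = 2^2·13. Since 93 ≡ 5 (mod 8), (2|93) = -1, and (2|93)^2 = +1. Now have -(13|93).
13 ≡ 1 (mod 4), so quadratic reciprocity gives (13|93) = (93|13). Reduce: 93 ≡ 2 (mod 13). Now have -(2|13).
Factor out 2: 2 = 2. Since 13 ≡ 5 (mod 8), (2|13) = -1. Now have (1|13).
(1|13) = 1. Collecting the sign factors: 1.
(-6330|5813) = 1, and 5813 is prime, so -6330 is a quadratic residue mod 5813.

yes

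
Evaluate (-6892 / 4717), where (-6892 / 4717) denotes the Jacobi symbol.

-1

Pull out -1: (-6892 / 4717) = (-1 / 4717)·(6892 / 4717). Since 4717 ≡ 1 (mod 4), (-1 / 4717) = +1. Now have (6892 / 4717).
Reduce the numerator: 6892 ≡ 2175 (mod 4717), so (6892 / 4717) = (2175 / 4717).
4717 ≡ 1 (mod 4), so quadratic reciprocity gives (2175 / 4717) = (4717 / 2175). Reduce: 4717 ≡ 367 (mod 2175). Now have (367 / 2175).
Both 367 ≡ 3 and 2175 ≡ 3 (mod 4), so reciprocity gives (367 / 2175) = -(2175 / 367). Reduce: 2175 ≡ 340 (mod 367). Now have -(340 / 367).
Factor out 2: 340 = 2^2·85. Since 367 ≡ 7 (mod 8), (2 / 367) = +1, and (2 / 367)^2 = +1. Now have -(85 / 367).
85 ≡ 1 (mod 4), so quadratic reciprocity gives (85 / 367) = (367 / 85). Reduce: 367 ≡ 27 (mod 85). Now have -(27 / 85).
85 ≡ 1 (mod 4), so quadratic reciprocity gives (27 / 85) = (85 / 27). Reduce: 85 ≡ 4 (mod 27). Now have -(4 / 27).
Factor out 2: 4 = 2^2. Since 27 ≡ 3 (mod 8), (2 / 27) = -1, and (2 / 27)^2 = +1. Now have -(1 / 27).
(1 / 27) = 1. Collecting the sign factors: -1.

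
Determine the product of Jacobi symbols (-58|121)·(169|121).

By multiplicativity, (-58·169|121) = (-58|121)·(169|121).
First factor (-58|121):
Reduce the numerator: -58 ≡ 63 (mod 121), so (-58|121) = (63|121).
121 ≡ 1 (mod 4), so quadratic reciprocity gives (63|121) = (121|63). Reduce: 121 ≡ 58 (mod 63). Now have (58|63).
Factor out 2: 58 = 2·29. Since 63 ≡ 7 (mod 8), (2|63) = +1. Now have (29|63).
29 ≡ 1 (mod 4), so quadratic reciprocity gives (29|63) = (63|29). Reduce: 63 ≡ 5 (mod 29). Now have (5|29).
5 ≡ 1 (mod 4), so quadratic reciprocity gives (5|29) = (29|5). Reduce: 29 ≡ 4 (mod 5). Now have (4|5).
Factor out 2: 4 = 2^2. Since 5 ≡ 5 (mod 8), (2|5) = -1, and (2|5)^2 = +1. Now have (1|5).
(1|5) = 1. Collecting the sign factors: 1.
Second factor (169|121):
Reduce the numerator: 169 ≡ 48 (mod 121), so (169|121) = (48|121).
Factor out 2: 48 = 2^4·3. Since 121 ≡ 1 (mod 8), (2|121) = +1, and (2|121)^4 = +1. Now have (3|121).
121 ≡ 1 (mod 4), so quadratic reciprocity gives (3|121) = (121|3). Reduce: 121 ≡ 1 (mod 3). Now have (1|3).
(1|3) = 1. Collecting the sign factors: 1.
Product: (1)·(1) = 1.

1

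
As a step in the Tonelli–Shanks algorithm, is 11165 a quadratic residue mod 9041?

no

(11165/9041)
  = (2124/9041)    [11165 ≡ 2124 mod 9041]
  = (531/9041)    [9041 ≡ 1 mod 8 ⇒ (2/9041)^2 = +1]
  = (9041/531)    [QR: 9041 ≡ 1 mod 4, sign kept]
  = (14/531)    [9041 ≡ 14 mod 531]
  = -(7/531)    [531 ≡ 3 mod 8 ⇒ (2/531) = -1]
  = (531/7)    [QR: both ≡ 3 mod 4, sign flips]
  = (6/7)    [531 ≡ 6 mod 7]
  = (3/7)    [7 ≡ 7 mod 8 ⇒ (2/7) = +1]
  = -(7/3)    [QR: both ≡ 3 mod 4, sign flips]
  = -(1/3)    [7 ≡ 1 mod 3]
  = -1    [(1/3) = 1]
(11165/9041) = -1, and 9041 is prime, so 11165 is not a quadratic residue mod 9041.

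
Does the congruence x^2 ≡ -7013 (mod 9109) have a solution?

(-7013|9109)
  = (7013|9109)    [9109 ≡ 1 mod 4 ⇒ (-1|9109) = +1]
  = (9109|7013)    [QR: 7013 ≡ 1 mod 4, sign kept]
  = (2096|7013)    [9109 ≡ 2096 mod 7013]
  = (131|7013)    [7013 ≡ 5 mod 8 ⇒ (2|7013)^4 = +1]
  = (7013|131)    [QR: 7013 ≡ 1 mod 4, sign kept]
  = (70|131)    [7013 ≡ 70 mod 131]
  = -(35|131)    [131 ≡ 3 mod 8 ⇒ (2|131) = -1]
  = (131|35)    [QR: both ≡ 3 mod 4, sign flips]
  = (26|35)    [131 ≡ 26 mod 35]
  = -(13|35)    [35 ≡ 3 mod 8 ⇒ (2|35) = -1]
  = -(35|13)    [QR: 13 ≡ 1 mod 4, sign kept]
  = -(9|13)    [35 ≡ 9 mod 13]
  = -(13|9)    [QR: 9 ≡ 1 mod 4, sign kept]
  = -(4|9)    [13 ≡ 4 mod 9]
  = -(1|9)    [9 ≡ 1 mod 8 ⇒ (2|9)^2 = +1]
  = -1    [(1|9) = 1]
(-7013|9109) = -1, and 9109 is prime, so -7013 is not a quadratic residue mod 9109.

no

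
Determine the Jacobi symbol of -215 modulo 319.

Pull out -1: (-215|319) = (-1|319)·(215|319). Since 319 ≡ 3 (mod 4), (-1|319) = -1. Now have -(215|319).
Both 215 ≡ 3 and 319 ≡ 3 (mod 4), so reciprocity gives (215|319) = -(319|215). Reduce: 319 ≡ 104 (mod 215). Now have (104|215).
Factor out 2: 104 = 2^3·13. Since 215 ≡ 7 (mod 8), (2|215) = +1, and (2|215)^3 = +1. Now have (13|215).
13 ≡ 1 (mod 4), so quadratic reciprocity gives (13|215) = (215|13). Reduce: 215 ≡ 7 (mod 13). Now have (7|13).
13 ≡ 1 (mod 4), so quadratic reciprocity gives (7|13) = (13|7). Reduce: 13 ≡ 6 (mod 7). Now have (6|7).
Factor out 2: 6 = 2·3. Since 7 ≡ 7 (mod 8), (2|7) = +1. Now have (3|7).
Both 3 ≡ 3 and 7 ≡ 3 (mod 4), so reciprocity gives (3|7) = -(7|3). Reduce: 7 ≡ 1 (mod 3). Now have -(1|3).
(1|3) = 1. Collecting the sign factors: -1.

-1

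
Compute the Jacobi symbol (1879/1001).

Reduce the numerator: 1879 ≡ 878 (mod 1001), so (1879/1001) = (878/1001).
Factor out 2: 878 = 2·439. Since 1001 ≡ 1 (mod 8), (2/1001) = +1. Now have (439/1001).
1001 ≡ 1 (mod 4), so quadratic reciprocity gives (439/1001) = (1001/439). Reduce: 1001 ≡ 123 (mod 439). Now have (123/439).
Both 123 ≡ 3 and 439 ≡ 3 (mod 4), so reciprocity gives (123/439) = -(439/123). Reduce: 439 ≡ 70 (mod 123). Now have -(70/123).
Factor out 2: 70 = 2·35. Since 123 ≡ 3 (mod 8), (2/123) = -1. Now have (35/123).
Both 35 ≡ 3 and 123 ≡ 3 (mod 4), so reciprocity gives (35/123) = -(123/35). Reduce: 123 ≡ 18 (mod 35). Now have -(18/35).
Factor out 2: 18 = 2·9. Since 35 ≡ 3 (mod 8), (2/35) = -1. Now have (9/35).
9 ≡ 1 (mod 4), so quadratic reciprocity gives (9/35) = (35/9). Reduce: 35 ≡ 8 (mod 9). Now have (8/9).
Factor out 2: 8 = 2^3. Since 9 ≡ 1 (mod 8), (2/9) = +1, and (2/9)^3 = +1. Now have (1/9).
(1/9) = 1. Collecting the sign factors: 1.

1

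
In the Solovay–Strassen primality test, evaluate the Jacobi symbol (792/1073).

(792/1073)
  = (99/1073)    [1073 ≡ 1 mod 8 ⇒ (2/1073)^3 = +1]
  = (1073/99)    [QR: 1073 ≡ 1 mod 4, sign kept]
  = (83/99)    [1073 ≡ 83 mod 99]
  = -(99/83)    [QR: both ≡ 3 mod 4, sign flips]
  = -(16/83)    [99 ≡ 16 mod 83]
  = -(1/83)    [83 ≡ 3 mod 8 ⇒ (2/83)^4 = +1]
  = -1    [(1/83) = 1]

-1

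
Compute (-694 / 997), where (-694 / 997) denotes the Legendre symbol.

1

(-694 / 997)
  = (303 / 997)    [-694 ≡ 303 mod 997]
  = (997 / 303)    [QR: 997 ≡ 1 mod 4, sign kept]
  = (88 / 303)    [997 ≡ 88 mod 303]
  = (11 / 303)    [303 ≡ 7 mod 8 ⇒ (2 / 303)^3 = +1]
  = -(303 / 11)    [QR: both ≡ 3 mod 4, sign flips]
  = -(6 / 11)    [303 ≡ 6 mod 11]
  = (3 / 11)    [11 ≡ 3 mod 8 ⇒ (2 / 11) = -1]
  = -(11 / 3)    [QR: both ≡ 3 mod 4, sign flips]
  = -(2 / 3)    [11 ≡ 2 mod 3]
  = (1 / 3)    [3 ≡ 3 mod 8 ⇒ (2 / 3) = -1]
  = 1    [(1 / 3) = 1]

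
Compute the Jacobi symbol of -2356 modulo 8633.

-1

Pull out -1: (-2356/8633) = (-1/8633)·(2356/8633). Since 8633 ≡ 1 (mod 4), (-1/8633) = +1. Now have (2356/8633).
Factor out 2: 2356 = 2^2·589. Since 8633 ≡ 1 (mod 8), (2/8633) = +1, and (2/8633)^2 = +1. Now have (589/8633).
589 ≡ 1 (mod 4), so quadratic reciprocity gives (589/8633) = (8633/589). Reduce: 8633 ≡ 387 (mod 589). Now have (387/589).
589 ≡ 1 (mod 4), so quadratic reciprocity gives (387/589) = (589/387). Reduce: 589 ≡ 202 (mod 387). Now have (202/387).
Factor out 2: 202 = 2·101. Since 387 ≡ 3 (mod 8), (2/387) = -1. Now have -(101/387).
101 ≡ 1 (mod 4), so quadratic reciprocity gives (101/387) = (387/101). Reduce: 387 ≡ 84 (mod 101). Now have -(84/101).
Factor out 2: 84 = 2^2·21. Since 101 ≡ 5 (mod 8), (2/101) = -1, and (2/101)^2 = +1. Now have -(21/101).
21 ≡ 1 (mod 4), so quadratic reciprocity gives (21/101) = (101/21). Reduce: 101 ≡ 17 (mod 21). Now have -(17/21).
17 ≡ 1 (mod 4), so quadratic reciprocity gives (17/21) = (21/17). Reduce: 21 ≡ 4 (mod 17). Now have -(4/17).
Factor out 2: 4 = 2^2. Since 17 ≡ 1 (mod 8), (2/17) = +1, and (2/17)^2 = +1. Now have -(1/17).
(1/17) = 1. Collecting the sign factors: -1.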